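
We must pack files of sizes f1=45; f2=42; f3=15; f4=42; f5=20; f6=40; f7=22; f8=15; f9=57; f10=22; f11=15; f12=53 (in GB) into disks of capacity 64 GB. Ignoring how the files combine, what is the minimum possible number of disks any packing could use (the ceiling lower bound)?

7

Total size = 45 + 42 + 15 + 42 + 20 + 40 + 22 + 15 + 57 + 22 + 15 + 53 = 388 GB.
⌈388 / 64⌉ = 7.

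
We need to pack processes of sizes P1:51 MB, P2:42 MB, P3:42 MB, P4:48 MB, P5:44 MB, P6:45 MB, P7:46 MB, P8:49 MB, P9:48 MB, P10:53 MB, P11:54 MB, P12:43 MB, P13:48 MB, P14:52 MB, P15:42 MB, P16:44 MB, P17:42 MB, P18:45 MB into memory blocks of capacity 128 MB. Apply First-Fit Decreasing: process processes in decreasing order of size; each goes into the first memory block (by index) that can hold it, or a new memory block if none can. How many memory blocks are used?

Sorted descending: 54, 53, 52, 51, 49, 48, 48, 48, 46, 45, 45, 44, 44, 43, 42, 42, 42, 42.
54 MB → memory block 1 (remaining 74 MB)
53 MB → memory block 1 (remaining 21 MB)
52 MB → memory block 2 (remaining 76 MB)
51 MB → memory block 2 (remaining 25 MB)
49 MB → memory block 3 (remaining 79 MB)
48 MB → memory block 3 (remaining 31 MB)
48 MB → memory block 4 (remaining 80 MB)
48 MB → memory block 4 (remaining 32 MB)
46 MB → memory block 5 (remaining 82 MB)
45 MB → memory block 5 (remaining 37 MB)
45 MB → memory block 6 (remaining 83 MB)
44 MB → memory block 6 (remaining 39 MB)
44 MB → memory block 7 (remaining 84 MB)
43 MB → memory block 7 (remaining 41 MB)
42 MB → memory block 8 (remaining 86 MB)
42 MB → memory block 8 (remaining 44 MB)
42 MB → memory block 8 (remaining 2 MB)
42 MB → memory block 9 (remaining 86 MB)

9 memory blocks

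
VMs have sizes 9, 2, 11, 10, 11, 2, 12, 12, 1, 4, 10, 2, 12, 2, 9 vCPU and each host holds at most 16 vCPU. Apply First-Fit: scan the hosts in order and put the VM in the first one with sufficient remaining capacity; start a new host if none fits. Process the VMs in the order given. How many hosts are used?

9 vCPU → host 1 (remaining 7 vCPU)
2 vCPU → host 1 (remaining 5 vCPU)
11 vCPU → host 2 (remaining 5 vCPU)
10 vCPU → host 3 (remaining 6 vCPU)
11 vCPU → host 4 (remaining 5 vCPU)
2 vCPU → host 1 (remaining 3 vCPU)
12 vCPU → host 5 (remaining 4 vCPU)
12 vCPU → host 6 (remaining 4 vCPU)
1 vCPU → host 1 (remaining 2 vCPU)
4 vCPU → host 2 (remaining 1 vCPU)
10 vCPU → host 7 (remaining 6 vCPU)
2 vCPU → host 1 (remaining 0 vCPU)
12 vCPU → host 8 (remaining 4 vCPU)
2 vCPU → host 3 (remaining 4 vCPU)
9 vCPU → host 9 (remaining 7 vCPU)
Final hosts: [9,2,2,1,2] [11,4] [10,2] [11] [12] [12] [10] [12] [9].

9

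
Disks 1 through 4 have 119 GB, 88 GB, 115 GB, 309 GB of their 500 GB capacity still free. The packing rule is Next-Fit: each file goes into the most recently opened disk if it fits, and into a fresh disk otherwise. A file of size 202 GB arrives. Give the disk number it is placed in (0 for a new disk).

Next-Fit only looks at disk 4, which has 309 GB free.
202 GB fits there.

4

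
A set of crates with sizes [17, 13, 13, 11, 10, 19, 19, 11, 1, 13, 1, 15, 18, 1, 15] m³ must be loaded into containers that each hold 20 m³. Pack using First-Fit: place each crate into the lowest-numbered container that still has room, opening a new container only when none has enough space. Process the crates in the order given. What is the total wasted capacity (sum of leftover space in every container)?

63

17 m³ → container 1 (remaining 3 m³)
13 m³ → container 2 (remaining 7 m³)
13 m³ → container 3 (remaining 7 m³)
11 m³ → container 4 (remaining 9 m³)
10 m³ → container 5 (remaining 10 m³)
19 m³ → container 6 (remaining 1 m³)
19 m³ → container 7 (remaining 1 m³)
11 m³ → container 8 (remaining 9 m³)
1 m³ → container 1 (remaining 2 m³)
13 m³ → container 9 (remaining 7 m³)
1 m³ → container 1 (remaining 1 m³)
15 m³ → container 10 (remaining 5 m³)
18 m³ → container 11 (remaining 2 m³)
1 m³ → container 1 (remaining 0 m³)
15 m³ → container 12 (remaining 5 m³)
12 containers × 20 m³ = 240 m³; used 177 m³; unused 63 m³.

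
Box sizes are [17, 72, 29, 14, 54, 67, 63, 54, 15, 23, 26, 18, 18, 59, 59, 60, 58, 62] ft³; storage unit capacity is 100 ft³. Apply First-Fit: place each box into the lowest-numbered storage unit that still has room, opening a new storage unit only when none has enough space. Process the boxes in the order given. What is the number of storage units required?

10 storage units

Put 17 ft³ in storage unit 1; 83 ft³ remain.
Put 72 ft³ in storage unit 1; 11 ft³ remain.
Put 29 ft³ in storage unit 2; 71 ft³ remain.
Put 14 ft³ in storage unit 2; 57 ft³ remain.
Put 54 ft³ in storage unit 2; 3 ft³ remain.
Put 67 ft³ in storage unit 3; 33 ft³ remain.
Put 63 ft³ in storage unit 4; 37 ft³ remain.
Put 54 ft³ in storage unit 5; 46 ft³ remain.
Put 15 ft³ in storage unit 3; 18 ft³ remain.
Put 23 ft³ in storage unit 4; 14 ft³ remain.
Put 26 ft³ in storage unit 5; 20 ft³ remain.
Put 18 ft³ in storage unit 3; 0 ft³ remain.
Put 18 ft³ in storage unit 5; 2 ft³ remain.
Put 59 ft³ in storage unit 6; 41 ft³ remain.
Put 59 ft³ in storage unit 7; 41 ft³ remain.
Put 60 ft³ in storage unit 8; 40 ft³ remain.
Put 58 ft³ in storage unit 9; 42 ft³ remain.
Put 62 ft³ in storage unit 10; 38 ft³ remain.
Final storage units: [17,72] [29,14,54] [67,15,18] [63,23] [54,26,18] [59] [59] [60] [58] [62].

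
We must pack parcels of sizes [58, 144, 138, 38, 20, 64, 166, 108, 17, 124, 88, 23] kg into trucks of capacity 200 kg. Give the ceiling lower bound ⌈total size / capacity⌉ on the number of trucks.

Total size = 58 + 144 + 138 + 38 + 20 + 64 + 166 + 108 + 17 + 124 + 88 + 23 = 988 kg.
⌈988 / 200⌉ = 5.

5 trucks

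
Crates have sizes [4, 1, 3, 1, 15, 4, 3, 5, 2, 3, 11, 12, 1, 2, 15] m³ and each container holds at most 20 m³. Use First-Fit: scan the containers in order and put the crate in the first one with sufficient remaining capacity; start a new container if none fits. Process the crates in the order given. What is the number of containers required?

4 m³ → container 1 (remaining 16 m³)
1 m³ → container 1 (remaining 15 m³)
3 m³ → container 1 (remaining 12 m³)
1 m³ → container 1 (remaining 11 m³)
15 m³ → container 2 (remaining 5 m³)
4 m³ → container 1 (remaining 7 m³)
3 m³ → container 1 (remaining 4 m³)
5 m³ → container 2 (remaining 0 m³)
2 m³ → container 1 (remaining 2 m³)
3 m³ → container 3 (remaining 17 m³)
11 m³ → container 3 (remaining 6 m³)
12 m³ → container 4 (remaining 8 m³)
1 m³ → container 1 (remaining 1 m³)
2 m³ → container 3 (remaining 4 m³)
15 m³ → container 5 (remaining 5 m³)

5 containers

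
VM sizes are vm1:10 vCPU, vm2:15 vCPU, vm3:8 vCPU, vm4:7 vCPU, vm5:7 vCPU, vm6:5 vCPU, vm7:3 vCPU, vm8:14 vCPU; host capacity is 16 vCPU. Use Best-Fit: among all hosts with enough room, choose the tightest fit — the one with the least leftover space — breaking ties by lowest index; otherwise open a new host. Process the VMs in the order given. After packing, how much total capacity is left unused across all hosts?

11

vm1 (10 vCPU) → host 1 (remaining 6 vCPU)
vm2 (15 vCPU) → host 2 (remaining 1 vCPU)
vm3 (8 vCPU) → host 3 (remaining 8 vCPU)
vm4 (7 vCPU) → host 3 (remaining 1 vCPU)
vm5 (7 vCPU) → host 4 (remaining 9 vCPU)
vm6 (5 vCPU) → host 1 (remaining 1 vCPU)
vm7 (3 vCPU) → host 4 (remaining 6 vCPU)
vm8 (14 vCPU) → host 5 (remaining 2 vCPU)
5 hosts × 16 vCPU = 80 vCPU; used 69 vCPU; unused 11 vCPU.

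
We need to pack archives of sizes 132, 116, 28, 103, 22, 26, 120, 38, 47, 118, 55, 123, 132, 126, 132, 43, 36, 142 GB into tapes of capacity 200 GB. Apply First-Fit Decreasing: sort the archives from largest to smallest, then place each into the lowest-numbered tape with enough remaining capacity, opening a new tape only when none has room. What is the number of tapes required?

10 tapes

Sorted descending: 142, 132, 132, 132, 126, 123, 120, 118, 116, 103, 55, 47, 43, 38, 36, 28, 26, 22.
Put 142 GB in tape 1; 58 GB remain.
Put 132 GB in tape 2; 68 GB remain.
Put 132 GB in tape 3; 68 GB remain.
Put 132 GB in tape 4; 68 GB remain.
Put 126 GB in tape 5; 74 GB remain.
Put 123 GB in tape 6; 77 GB remain.
Put 120 GB in tape 7; 80 GB remain.
Put 118 GB in tape 8; 82 GB remain.
Put 116 GB in tape 9; 84 GB remain.
Put 103 GB in tape 10; 97 GB remain.
Put 55 GB in tape 1; 3 GB remain.
Put 47 GB in tape 2; 21 GB remain.
Put 43 GB in tape 3; 25 GB remain.
Put 38 GB in tape 4; 30 GB remain.
Put 36 GB in tape 5; 38 GB remain.
Put 28 GB in tape 4; 2 GB remain.
Put 26 GB in tape 5; 12 GB remain.
Put 22 GB in tape 3; 3 GB remain.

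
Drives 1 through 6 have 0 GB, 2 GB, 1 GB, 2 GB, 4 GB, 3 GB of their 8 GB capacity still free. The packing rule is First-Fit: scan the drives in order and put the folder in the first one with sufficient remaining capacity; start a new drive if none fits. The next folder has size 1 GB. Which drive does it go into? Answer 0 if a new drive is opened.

Drives with room: drive 2 (2 GB), drive 3 (1 GB), drive 4 (2 GB), drive 5 (4 GB), drive 6 (3 GB).
The first with room is drive 2.

2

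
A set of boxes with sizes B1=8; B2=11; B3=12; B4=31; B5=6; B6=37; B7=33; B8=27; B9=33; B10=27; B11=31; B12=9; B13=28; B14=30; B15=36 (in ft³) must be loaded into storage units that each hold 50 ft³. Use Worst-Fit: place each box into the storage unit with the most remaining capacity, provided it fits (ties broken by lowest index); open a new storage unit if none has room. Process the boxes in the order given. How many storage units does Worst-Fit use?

11 storage units

B1 (8 ft³) → storage unit 1 (remaining 42 ft³)
B2 (11 ft³) → storage unit 1 (remaining 31 ft³)
B3 (12 ft³) → storage unit 1 (remaining 19 ft³)
B4 (31 ft³) → storage unit 2 (remaining 19 ft³)
B5 (6 ft³) → storage unit 1 (remaining 13 ft³)
B6 (37 ft³) → storage unit 3 (remaining 13 ft³)
B7 (33 ft³) → storage unit 4 (remaining 17 ft³)
B8 (27 ft³) → storage unit 5 (remaining 23 ft³)
B9 (33 ft³) → storage unit 6 (remaining 17 ft³)
B10 (27 ft³) → storage unit 7 (remaining 23 ft³)
B11 (31 ft³) → storage unit 8 (remaining 19 ft³)
B12 (9 ft³) → storage unit 5 (remaining 14 ft³)
B13 (28 ft³) → storage unit 9 (remaining 22 ft³)
B14 (30 ft³) → storage unit 10 (remaining 20 ft³)
B15 (36 ft³) → storage unit 11 (remaining 14 ft³)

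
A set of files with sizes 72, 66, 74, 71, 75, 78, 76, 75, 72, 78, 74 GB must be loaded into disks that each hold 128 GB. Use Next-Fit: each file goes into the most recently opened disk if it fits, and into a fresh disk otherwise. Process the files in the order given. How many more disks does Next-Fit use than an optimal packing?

Next-Fit: [72] [66] [74] [71] [75] [78] [76] [75] [72] [78] [74] → 11 disks.
11 files exceed 64 GB (half the capacity), and no two of those can share a disk, so at least 11 disks are needed.
So 11 is already optimal.

0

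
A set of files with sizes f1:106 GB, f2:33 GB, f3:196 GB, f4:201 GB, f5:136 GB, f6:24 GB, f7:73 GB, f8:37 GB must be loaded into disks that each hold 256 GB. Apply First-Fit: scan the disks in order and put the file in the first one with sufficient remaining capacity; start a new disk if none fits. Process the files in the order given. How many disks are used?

4

f1 (106 GB) → disk 1 (remaining 150 GB)
f2 (33 GB) → disk 1 (remaining 117 GB)
f3 (196 GB) → disk 2 (remaining 60 GB)
f4 (201 GB) → disk 3 (remaining 55 GB)
f5 (136 GB) → disk 4 (remaining 120 GB)
f6 (24 GB) → disk 1 (remaining 93 GB)
f7 (73 GB) → disk 1 (remaining 20 GB)
f8 (37 GB) → disk 2 (remaining 23 GB)
Final disks: [106,33,24,73] [196,37] [201] [136].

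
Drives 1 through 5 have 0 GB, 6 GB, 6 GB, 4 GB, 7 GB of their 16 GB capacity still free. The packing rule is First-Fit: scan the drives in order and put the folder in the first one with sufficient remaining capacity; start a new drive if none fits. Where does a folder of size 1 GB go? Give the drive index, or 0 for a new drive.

Drives with room: drive 2 (6 GB), drive 3 (6 GB), drive 4 (4 GB), drive 5 (7 GB).
The first with room is drive 2.

2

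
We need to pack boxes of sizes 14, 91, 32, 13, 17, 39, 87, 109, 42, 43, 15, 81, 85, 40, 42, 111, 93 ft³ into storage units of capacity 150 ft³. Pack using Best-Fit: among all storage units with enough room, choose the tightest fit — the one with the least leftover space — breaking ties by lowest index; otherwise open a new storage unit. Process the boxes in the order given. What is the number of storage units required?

8 storage units

storage unit 1: place 14 ft³, 136 ft³ left
storage unit 1: place 91 ft³, 45 ft³ left
storage unit 1: place 32 ft³, 13 ft³ left
storage unit 1: place 13 ft³, 0 ft³ left
storage unit 2: place 17 ft³, 133 ft³ left
storage unit 2: place 39 ft³, 94 ft³ left
storage unit 2: place 87 ft³, 7 ft³ left
storage unit 3: place 109 ft³, 41 ft³ left
storage unit 4: place 42 ft³, 108 ft³ left
storage unit 4: place 43 ft³, 65 ft³ left
storage unit 3: place 15 ft³, 26 ft³ left
storage unit 5: place 81 ft³, 69 ft³ left
storage unit 6: place 85 ft³, 65 ft³ left
storage unit 4: place 40 ft³, 25 ft³ left
storage unit 6: place 42 ft³, 23 ft³ left
storage unit 7: place 111 ft³, 39 ft³ left
storage unit 8: place 93 ft³, 57 ft³ left
Final storage units: [14,91,32,13] [17,39,87] [109,15] [42,43,40] [81] [85,42] [111] [93].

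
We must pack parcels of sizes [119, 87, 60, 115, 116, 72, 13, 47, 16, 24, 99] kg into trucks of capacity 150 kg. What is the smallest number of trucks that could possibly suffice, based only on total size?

Total size = 119 + 87 + 60 + 115 + 116 + 72 + 13 + 47 + 16 + 24 + 99 = 768 kg.
⌈768 / 150⌉ = 6.

6 trucks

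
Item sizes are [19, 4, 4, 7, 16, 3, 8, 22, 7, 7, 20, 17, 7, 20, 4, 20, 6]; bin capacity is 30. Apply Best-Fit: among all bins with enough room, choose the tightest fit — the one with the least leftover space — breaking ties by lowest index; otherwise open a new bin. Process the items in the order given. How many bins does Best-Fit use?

7

19 → bin 1 (remaining 11)
4 → bin 1 (remaining 7)
4 → bin 1 (remaining 3)
7 → bin 2 (remaining 23)
16 → bin 2 (remaining 7)
3 → bin 1 (remaining 0)
8 → bin 3 (remaining 22)
22 → bin 3 (remaining 0)
7 → bin 2 (remaining 0)
7 → bin 4 (remaining 23)
20 → bin 4 (remaining 3)
17 → bin 5 (remaining 13)
7 → bin 5 (remaining 6)
20 → bin 6 (remaining 10)
4 → bin 5 (remaining 2)
20 → bin 7 (remaining 10)
6 → bin 6 (remaining 4)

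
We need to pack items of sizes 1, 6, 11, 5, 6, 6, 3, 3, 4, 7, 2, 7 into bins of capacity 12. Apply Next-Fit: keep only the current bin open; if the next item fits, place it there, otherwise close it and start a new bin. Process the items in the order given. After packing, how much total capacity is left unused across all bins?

11

Put 1 in bin 1; 11 remain.
Put 6 in bin 1; 5 remain.
Put 11 in bin 2; 1 remain.
Put 5 in bin 3; 7 remain.
Put 6 in bin 3; 1 remain.
Put 6 in bin 4; 6 remain.
Put 3 in bin 4; 3 remain.
Put 3 in bin 4; 0 remain.
Put 4 in bin 5; 8 remain.
Put 7 in bin 5; 1 remain.
Put 2 in bin 6; 10 remain.
Put 7 in bin 6; 3 remain.
6 bins × 12 = 72; used 61; unused 11.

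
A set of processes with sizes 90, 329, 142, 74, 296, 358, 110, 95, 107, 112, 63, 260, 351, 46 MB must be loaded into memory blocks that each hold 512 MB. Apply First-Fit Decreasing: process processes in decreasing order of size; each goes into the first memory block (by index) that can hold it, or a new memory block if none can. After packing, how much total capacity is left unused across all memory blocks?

Sorted descending: 358, 351, 329, 296, 260, 142, 112, 110, 107, 95, 90, 74, 63, 46.
Put 358 MB in memory block 1; 154 MB remain.
Put 351 MB in memory block 2; 161 MB remain.
Put 329 MB in memory block 3; 183 MB remain.
Put 296 MB in memory block 4; 216 MB remain.
Put 260 MB in memory block 5; 252 MB remain.
Put 142 MB in memory block 1; 12 MB remain.
Put 112 MB in memory block 2; 49 MB remain.
Put 110 MB in memory block 3; 73 MB remain.
Put 107 MB in memory block 4; 109 MB remain.
Put 95 MB in memory block 4; 14 MB remain.
Put 90 MB in memory block 5; 162 MB remain.
Put 74 MB in memory block 5; 88 MB remain.
Put 63 MB in memory block 3; 10 MB remain.
Put 46 MB in memory block 2; 3 MB remain.
5 memory blocks × 512 MB = 2560 MB; used 2433 MB; unused 127 MB.

127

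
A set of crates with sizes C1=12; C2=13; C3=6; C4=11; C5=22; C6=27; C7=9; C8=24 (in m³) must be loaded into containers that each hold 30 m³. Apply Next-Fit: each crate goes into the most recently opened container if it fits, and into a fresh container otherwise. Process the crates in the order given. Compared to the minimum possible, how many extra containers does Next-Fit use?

1

Next-Fit: [12,13] [6,11] [22] [27] [9] [24] → 6 containers.
Total size 124 m³; any packing needs at least ⌈124/30⌉ = 5 containers.
An optimal packing achieves that bound: [27] [24,6] [22] [13,12] [11,9] → 5 containers.
Excess: 6 − 5 = 1.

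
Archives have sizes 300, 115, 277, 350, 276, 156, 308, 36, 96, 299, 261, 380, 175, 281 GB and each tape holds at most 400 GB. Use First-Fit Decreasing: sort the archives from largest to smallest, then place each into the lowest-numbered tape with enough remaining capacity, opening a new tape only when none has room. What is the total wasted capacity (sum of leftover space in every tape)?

Sorted descending: 380, 350, 308, 300, 299, 281, 277, 276, 261, 175, 156, 115, 96, 36.
Put 380 GB in tape 1; 20 GB remain.
Put 350 GB in tape 2; 50 GB remain.
Put 308 GB in tape 3; 92 GB remain.
Put 300 GB in tape 4; 100 GB remain.
Put 299 GB in tape 5; 101 GB remain.
Put 281 GB in tape 6; 119 GB remain.
Put 277 GB in tape 7; 123 GB remain.
Put 276 GB in tape 8; 124 GB remain.
Put 261 GB in tape 9; 139 GB remain.
Put 175 GB in tape 10; 225 GB remain.
Put 156 GB in tape 10; 69 GB remain.
Put 115 GB in tape 6; 4 GB remain.
Put 96 GB in tape 4; 4 GB remain.
Put 36 GB in tape 2; 14 GB remain.
10 tapes × 400 GB = 4000 GB; used 3310 GB; unused 690 GB.

690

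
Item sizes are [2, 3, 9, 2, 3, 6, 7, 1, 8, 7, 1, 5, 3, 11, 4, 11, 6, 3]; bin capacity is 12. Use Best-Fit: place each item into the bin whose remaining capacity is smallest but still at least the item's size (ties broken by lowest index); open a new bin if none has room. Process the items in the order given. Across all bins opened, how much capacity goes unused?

4

Put 2 in bin 1; 10 remain.
Put 3 in bin 1; 7 remain.
Put 9 in bin 2; 3 remain.
Put 2 in bin 2; 1 remain.
Put 3 in bin 1; 4 remain.
Put 6 in bin 3; 6 remain.
Put 7 in bin 4; 5 remain.
Put 1 in bin 2; 0 remain.
Put 8 in bin 5; 4 remain.
Put 7 in bin 6; 5 remain.
Put 1 in bin 1; 3 remain.
Put 5 in bin 4; 0 remain.
Put 3 in bin 1; 0 remain.
Put 11 in bin 7; 1 remain.
Put 4 in bin 5; 0 remain.
Put 11 in bin 8; 1 remain.
Put 6 in bin 3; 0 remain.
Put 3 in bin 6; 2 remain.
8 bins × 12 = 96; used 92; unused 4.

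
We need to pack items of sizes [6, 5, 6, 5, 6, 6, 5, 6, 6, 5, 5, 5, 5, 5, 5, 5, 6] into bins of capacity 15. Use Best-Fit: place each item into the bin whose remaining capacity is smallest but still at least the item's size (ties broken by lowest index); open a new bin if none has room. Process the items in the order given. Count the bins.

8

bin 1: place 6, 9 left
bin 1: place 5, 4 left
bin 2: place 6, 9 left
bin 2: place 5, 4 left
bin 3: place 6, 9 left
bin 3: place 6, 3 left
bin 4: place 5, 10 left
bin 4: place 6, 4 left
bin 5: place 6, 9 left
bin 5: place 5, 4 left
bin 6: place 5, 10 left
bin 6: place 5, 5 left
bin 6: place 5, 0 left
bin 7: place 5, 10 left
bin 7: place 5, 5 left
bin 7: place 5, 0 left
bin 8: place 6, 9 left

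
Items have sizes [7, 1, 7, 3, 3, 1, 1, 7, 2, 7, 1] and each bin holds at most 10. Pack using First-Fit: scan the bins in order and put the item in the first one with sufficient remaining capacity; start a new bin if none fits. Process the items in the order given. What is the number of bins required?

4

bin 1: place 7, 3 left
bin 1: place 1, 2 left
bin 2: place 7, 3 left
bin 2: place 3, 0 left
bin 3: place 3, 7 left
bin 1: place 1, 1 left
bin 1: place 1, 0 left
bin 3: place 7, 0 left
bin 4: place 2, 8 left
bin 4: place 7, 1 left
bin 4: place 1, 0 left
Final bins: [7,1,1,1] [7,3] [3,7] [2,7,1].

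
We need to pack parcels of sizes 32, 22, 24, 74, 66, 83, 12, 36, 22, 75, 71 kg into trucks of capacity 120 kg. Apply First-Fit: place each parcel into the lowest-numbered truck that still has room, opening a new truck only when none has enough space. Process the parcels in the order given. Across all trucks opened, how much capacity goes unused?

203

truck 1: place 32 kg, 88 kg left
truck 1: place 22 kg, 66 kg left
truck 1: place 24 kg, 42 kg left
truck 2: place 74 kg, 46 kg left
truck 3: place 66 kg, 54 kg left
truck 4: place 83 kg, 37 kg left
truck 1: place 12 kg, 30 kg left
truck 2: place 36 kg, 10 kg left
truck 1: place 22 kg, 8 kg left
truck 5: place 75 kg, 45 kg left
truck 6: place 71 kg, 49 kg left
6 trucks × 120 kg = 720 kg; used 517 kg; unused 203 kg.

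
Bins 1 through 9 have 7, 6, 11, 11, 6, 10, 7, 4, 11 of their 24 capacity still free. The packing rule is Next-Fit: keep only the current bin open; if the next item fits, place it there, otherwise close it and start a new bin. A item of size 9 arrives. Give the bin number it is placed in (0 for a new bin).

9

Next-Fit only looks at bin 9, which has 11 free.
9 fits there.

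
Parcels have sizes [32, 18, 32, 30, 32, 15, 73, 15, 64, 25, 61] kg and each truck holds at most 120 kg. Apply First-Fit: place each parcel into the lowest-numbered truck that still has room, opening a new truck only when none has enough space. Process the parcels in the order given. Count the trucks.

32 kg → truck 1 (remaining 88 kg)
18 kg → truck 1 (remaining 70 kg)
32 kg → truck 1 (remaining 38 kg)
30 kg → truck 1 (remaining 8 kg)
32 kg → truck 2 (remaining 88 kg)
15 kg → truck 2 (remaining 73 kg)
73 kg → truck 2 (remaining 0 kg)
15 kg → truck 3 (remaining 105 kg)
64 kg → truck 3 (remaining 41 kg)
25 kg → truck 3 (remaining 16 kg)
61 kg → truck 4 (remaining 59 kg)

4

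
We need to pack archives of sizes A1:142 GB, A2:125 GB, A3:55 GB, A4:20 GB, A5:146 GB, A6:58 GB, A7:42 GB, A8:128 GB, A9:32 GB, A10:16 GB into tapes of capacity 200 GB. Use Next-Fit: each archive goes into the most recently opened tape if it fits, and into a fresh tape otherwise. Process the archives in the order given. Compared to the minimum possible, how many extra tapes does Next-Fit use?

Next-Fit: [142] [125,55,20] [146] [58,42] [128,32,16] → 5 tapes.
Total size 764 GB; any packing needs at least ⌈764/200⌉ = 4 tapes.
An optimal packing achieves that bound: [146,42] [142,58] [128,55,16] [125,32,20] → 4 tapes.
Excess: 5 − 4 = 1.

1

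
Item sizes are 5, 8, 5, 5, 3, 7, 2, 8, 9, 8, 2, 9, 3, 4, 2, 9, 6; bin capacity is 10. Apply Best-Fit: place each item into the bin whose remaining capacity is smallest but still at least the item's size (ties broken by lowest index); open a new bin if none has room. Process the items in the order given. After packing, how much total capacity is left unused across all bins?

bin 1: place 5, 5 left
bin 2: place 8, 2 left
bin 1: place 5, 0 left
bin 3: place 5, 5 left
bin 3: place 3, 2 left
bin 4: place 7, 3 left
bin 2: place 2, 0 left
bin 5: place 8, 2 left
bin 6: place 9, 1 left
bin 7: place 8, 2 left
bin 3: place 2, 0 left
bin 8: place 9, 1 left
bin 4: place 3, 0 left
bin 9: place 4, 6 left
bin 5: place 2, 0 left
bin 10: place 9, 1 left
bin 9: place 6, 0 left
10 bins × 10 = 100; used 95; unused 5.

5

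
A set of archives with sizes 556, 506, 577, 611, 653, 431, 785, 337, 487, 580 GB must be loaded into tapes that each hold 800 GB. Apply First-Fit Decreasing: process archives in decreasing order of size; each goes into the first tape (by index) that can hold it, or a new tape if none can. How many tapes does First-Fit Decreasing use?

Sorted descending: 785, 653, 611, 580, 577, 556, 506, 487, 431, 337.
785 GB → tape 1 (remaining 15 GB)
653 GB → tape 2 (remaining 147 GB)
611 GB → tape 3 (remaining 189 GB)
580 GB → tape 4 (remaining 220 GB)
577 GB → tape 5 (remaining 223 GB)
556 GB → tape 6 (remaining 244 GB)
506 GB → tape 7 (remaining 294 GB)
487 GB → tape 8 (remaining 313 GB)
431 GB → tape 9 (remaining 369 GB)
337 GB → tape 9 (remaining 32 GB)
Final tapes: [785] [653] [611] [580] [577] [556] [506] [487] [431,337].

9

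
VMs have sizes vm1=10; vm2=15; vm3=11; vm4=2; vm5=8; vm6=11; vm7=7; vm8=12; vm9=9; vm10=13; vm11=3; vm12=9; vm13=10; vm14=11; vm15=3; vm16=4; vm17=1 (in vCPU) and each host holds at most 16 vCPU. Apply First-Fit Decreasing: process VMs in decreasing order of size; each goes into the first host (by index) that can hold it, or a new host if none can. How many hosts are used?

11 hosts

Sorted descending: 15, 13, 12, 11, 11, 11, 10, 10, 9, 9, 8, 7, 4, 3, 3, 2, 1.
Put 15 vCPU in host 1; 1 vCPU remain.
Put 13 vCPU in host 2; 3 vCPU remain.
Put 12 vCPU in host 3; 4 vCPU remain.
Put 11 vCPU in host 4; 5 vCPU remain.
Put 11 vCPU in host 5; 5 vCPU remain.
Put 11 vCPU in host 6; 5 vCPU remain.
Put 10 vCPU in host 7; 6 vCPU remain.
Put 10 vCPU in host 8; 6 vCPU remain.
Put 9 vCPU in host 9; 7 vCPU remain.
Put 9 vCPU in host 10; 7 vCPU remain.
Put 8 vCPU in host 11; 8 vCPU remain.
Put 7 vCPU in host 9; 0 vCPU remain.
Put 4 vCPU in host 3; 0 vCPU remain.
Put 3 vCPU in host 2; 0 vCPU remain.
Put 3 vCPU in host 4; 2 vCPU remain.
Put 2 vCPU in host 4; 0 vCPU remain.
Put 1 vCPU in host 1; 0 vCPU remain.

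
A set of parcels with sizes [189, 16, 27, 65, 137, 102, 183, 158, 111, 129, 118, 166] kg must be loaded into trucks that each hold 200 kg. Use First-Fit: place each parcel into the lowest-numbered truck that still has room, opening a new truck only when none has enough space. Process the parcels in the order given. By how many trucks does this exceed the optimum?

First-Fit: [189] [16,27,65] [137] [102] [183] [158] [111] [129] [118] [166] → 10 trucks.
9 parcels exceed 100 kg (half the capacity), and no two of those can share a truck, so at least 9 trucks are needed.
An optimal packing achieves that bound: [189] [183,16] [166,27] [158] [137] [129,65] [118] [111] [102] → 9 trucks.
Excess: 10 − 9 = 1.

1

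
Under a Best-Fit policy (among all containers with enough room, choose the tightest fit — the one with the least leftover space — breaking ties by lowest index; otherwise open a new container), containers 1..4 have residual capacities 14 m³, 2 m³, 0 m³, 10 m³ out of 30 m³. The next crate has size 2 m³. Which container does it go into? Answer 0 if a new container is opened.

2

Containers with room: container 1 (14 m³), container 2 (2 m³), container 4 (10 m³).
Tightest fit is container 2 with 2 m³ free.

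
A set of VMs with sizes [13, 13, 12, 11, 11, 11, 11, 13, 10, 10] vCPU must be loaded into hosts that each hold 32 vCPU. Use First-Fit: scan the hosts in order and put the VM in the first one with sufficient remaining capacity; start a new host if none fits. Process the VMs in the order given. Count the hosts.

5

Put 13 vCPU in host 1; 19 vCPU remain.
Put 13 vCPU in host 1; 6 vCPU remain.
Put 12 vCPU in host 2; 20 vCPU remain.
Put 11 vCPU in host 2; 9 vCPU remain.
Put 11 vCPU in host 3; 21 vCPU remain.
Put 11 vCPU in host 3; 10 vCPU remain.
Put 11 vCPU in host 4; 21 vCPU remain.
Put 13 vCPU in host 4; 8 vCPU remain.
Put 10 vCPU in host 3; 0 vCPU remain.
Put 10 vCPU in host 5; 22 vCPU remain.
Final hosts: [13,13] [12,11] [11,11,10] [11,13] [10].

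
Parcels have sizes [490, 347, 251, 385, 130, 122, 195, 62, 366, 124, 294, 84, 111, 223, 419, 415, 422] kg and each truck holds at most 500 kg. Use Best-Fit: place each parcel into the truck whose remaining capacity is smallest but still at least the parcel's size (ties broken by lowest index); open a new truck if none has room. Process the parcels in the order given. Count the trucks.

Put 490 kg in truck 1; 10 kg remain.
Put 347 kg in truck 2; 153 kg remain.
Put 251 kg in truck 3; 249 kg remain.
Put 385 kg in truck 4; 115 kg remain.
Put 130 kg in truck 2; 23 kg remain.
Put 122 kg in truck 3; 127 kg remain.
Put 195 kg in truck 5; 305 kg remain.
Put 62 kg in truck 4; 53 kg remain.
Put 366 kg in truck 6; 134 kg remain.
Put 124 kg in truck 3; 3 kg remain.
Put 294 kg in truck 5; 11 kg remain.
Put 84 kg in truck 6; 50 kg remain.
Put 111 kg in truck 7; 389 kg remain.
Put 223 kg in truck 7; 166 kg remain.
Put 419 kg in truck 8; 81 kg remain.
Put 415 kg in truck 9; 85 kg remain.
Put 422 kg in truck 10; 78 kg remain.

10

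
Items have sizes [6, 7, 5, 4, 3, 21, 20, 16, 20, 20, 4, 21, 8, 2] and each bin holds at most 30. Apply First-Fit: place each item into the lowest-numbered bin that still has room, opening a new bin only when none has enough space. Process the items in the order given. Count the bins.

Put 6 in bin 1; 24 remain.
Put 7 in bin 1; 17 remain.
Put 5 in bin 1; 12 remain.
Put 4 in bin 1; 8 remain.
Put 3 in bin 1; 5 remain.
Put 21 in bin 2; 9 remain.
Put 20 in bin 3; 10 remain.
Put 16 in bin 4; 14 remain.
Put 20 in bin 5; 10 remain.
Put 20 in bin 6; 10 remain.
Put 4 in bin 1; 1 remain.
Put 21 in bin 7; 9 remain.
Put 8 in bin 2; 1 remain.
Put 2 in bin 3; 8 remain.
Final bins: [6,7,5,4,3,4] [21,8] [20,2] [16] [20] [20] [21].

7 bins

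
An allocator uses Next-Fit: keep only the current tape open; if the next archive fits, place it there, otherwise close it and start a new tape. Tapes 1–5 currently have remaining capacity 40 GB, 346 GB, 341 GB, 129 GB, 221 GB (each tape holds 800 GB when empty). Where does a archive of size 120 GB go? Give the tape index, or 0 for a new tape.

5

Next-Fit only looks at tape 5, which has 221 GB free.
120 GB fits there.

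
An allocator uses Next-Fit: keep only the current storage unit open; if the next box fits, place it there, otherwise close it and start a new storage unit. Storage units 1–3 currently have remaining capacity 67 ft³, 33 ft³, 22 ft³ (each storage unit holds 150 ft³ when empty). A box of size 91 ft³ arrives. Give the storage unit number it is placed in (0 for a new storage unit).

0

Next-Fit only looks at storage unit 3, which has 22 ft³ free.
91 ft³ does not fit, so a new storage unit is opened.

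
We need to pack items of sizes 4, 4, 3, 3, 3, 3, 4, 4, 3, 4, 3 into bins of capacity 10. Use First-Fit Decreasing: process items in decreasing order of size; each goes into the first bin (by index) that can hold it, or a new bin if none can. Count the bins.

5 bins

Sorted descending: 4, 4, 4, 4, 4, 3, 3, 3, 3, 3, 3.
Put 4 in bin 1; 6 remain.
Put 4 in bin 1; 2 remain.
Put 4 in bin 2; 6 remain.
Put 4 in bin 2; 2 remain.
Put 4 in bin 3; 6 remain.
Put 3 in bin 3; 3 remain.
Put 3 in bin 3; 0 remain.
Put 3 in bin 4; 7 remain.
Put 3 in bin 4; 4 remain.
Put 3 in bin 4; 1 remain.
Put 3 in bin 5; 7 remain.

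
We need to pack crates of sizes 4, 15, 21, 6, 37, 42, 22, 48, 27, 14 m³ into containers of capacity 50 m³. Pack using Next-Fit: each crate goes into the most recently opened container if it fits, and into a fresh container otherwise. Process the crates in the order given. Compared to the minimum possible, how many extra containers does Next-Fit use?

1

Next-Fit: [4,15,21,6] [37] [42] [22] [48] [27,14] → 6 containers.
Total size 236 m³; any packing needs at least ⌈236/50⌉ = 5 containers.
An optimal packing achieves that bound: [48] [42,6] [37,4] [27,22] [21,15,14] → 5 containers.
Excess: 6 − 5 = 1.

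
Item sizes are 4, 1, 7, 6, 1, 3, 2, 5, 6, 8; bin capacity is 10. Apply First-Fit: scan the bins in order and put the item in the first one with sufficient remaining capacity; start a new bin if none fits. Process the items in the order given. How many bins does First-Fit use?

6

bin 1: place 4, 6 left
bin 1: place 1, 5 left
bin 2: place 7, 3 left
bin 3: place 6, 4 left
bin 1: place 1, 4 left
bin 1: place 3, 1 left
bin 2: place 2, 1 left
bin 4: place 5, 5 left
bin 5: place 6, 4 left
bin 6: place 8, 2 left
Final bins: [4,1,1,3] [7,2] [6] [5] [6] [8].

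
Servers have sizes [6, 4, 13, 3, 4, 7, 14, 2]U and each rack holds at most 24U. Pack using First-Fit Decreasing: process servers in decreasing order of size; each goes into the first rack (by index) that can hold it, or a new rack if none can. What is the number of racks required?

Sorted descending: 14, 13, 7, 6, 4, 4, 3, 2.
Put 14U in rack 1; 10U remain.
Put 13U in rack 2; 11U remain.
Put 7U in rack 1; 3U remain.
Put 6U in rack 2; 5U remain.
Put 4U in rack 2; 1U remain.
Put 4U in rack 3; 20U remain.
Put 3U in rack 1; 0U remain.
Put 2U in rack 3; 18U remain.
Final racks: [14,7,3] [13,6,4] [4,2].

3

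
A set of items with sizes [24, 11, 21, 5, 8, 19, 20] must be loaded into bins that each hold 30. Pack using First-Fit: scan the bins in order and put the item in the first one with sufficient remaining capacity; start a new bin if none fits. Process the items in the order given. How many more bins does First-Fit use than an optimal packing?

1

First-Fit: [24,5] [11,8] [21] [19] [20] → 5 bins.
Total size 108; any packing needs at least ⌈108/30⌉ = 4 bins.
An optimal packing achieves that bound: [24,5] [21,8] [20] [19,11] → 4 bins.
Excess: 5 − 4 = 1.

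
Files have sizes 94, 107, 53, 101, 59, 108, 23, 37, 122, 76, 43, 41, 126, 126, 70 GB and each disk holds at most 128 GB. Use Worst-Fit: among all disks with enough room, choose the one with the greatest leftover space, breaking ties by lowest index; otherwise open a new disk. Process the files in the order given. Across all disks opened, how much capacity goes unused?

disk 1: place 94 GB, 34 GB left
disk 2: place 107 GB, 21 GB left
disk 3: place 53 GB, 75 GB left
disk 4: place 101 GB, 27 GB left
disk 3: place 59 GB, 16 GB left
disk 5: place 108 GB, 20 GB left
disk 1: place 23 GB, 11 GB left
disk 6: place 37 GB, 91 GB left
disk 7: place 122 GB, 6 GB left
disk 6: place 76 GB, 15 GB left
disk 8: place 43 GB, 85 GB left
disk 8: place 41 GB, 44 GB left
disk 9: place 126 GB, 2 GB left
disk 10: place 126 GB, 2 GB left
disk 11: place 70 GB, 58 GB left
11 disks × 128 GB = 1408 GB; used 1186 GB; unused 222 GB.

222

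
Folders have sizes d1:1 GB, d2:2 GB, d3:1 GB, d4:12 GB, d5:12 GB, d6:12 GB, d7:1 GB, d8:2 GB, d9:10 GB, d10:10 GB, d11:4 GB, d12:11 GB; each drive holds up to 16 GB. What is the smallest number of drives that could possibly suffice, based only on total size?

Total size = 1 + 2 + 1 + 12 + 12 + 12 + 1 + 2 + 10 + 10 + 4 + 11 = 78 GB.
⌈78 / 16⌉ = 5.

5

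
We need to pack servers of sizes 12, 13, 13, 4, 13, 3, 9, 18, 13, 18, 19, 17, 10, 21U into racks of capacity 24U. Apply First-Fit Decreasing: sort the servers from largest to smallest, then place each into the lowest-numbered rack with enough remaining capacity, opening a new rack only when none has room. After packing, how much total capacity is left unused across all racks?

57

Sorted descending: 21, 19, 18, 18, 17, 13, 13, 13, 13, 12, 10, 9, 4, 3.
Put 21U in rack 1; 3U remain.
Put 19U in rack 2; 5U remain.
Put 18U in rack 3; 6U remain.
Put 18U in rack 4; 6U remain.
Put 17U in rack 5; 7U remain.
Put 13U in rack 6; 11U remain.
Put 13U in rack 7; 11U remain.
Put 13U in rack 8; 11U remain.
Put 13U in rack 9; 11U remain.
Put 12U in rack 10; 12U remain.
Put 10U in rack 6; 1U remain.
Put 9U in rack 7; 2U remain.
Put 4U in rack 2; 1U remain.
Put 3U in rack 1; 0U remain.
10 racks × 24U = 240U; used 183U; unused 57U.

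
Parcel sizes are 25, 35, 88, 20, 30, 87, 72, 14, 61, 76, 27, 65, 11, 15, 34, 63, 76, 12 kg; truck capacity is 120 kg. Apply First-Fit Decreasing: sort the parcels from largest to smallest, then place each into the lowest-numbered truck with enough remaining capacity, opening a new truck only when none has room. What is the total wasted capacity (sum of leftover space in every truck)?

Sorted descending: 88, 87, 76, 76, 72, 65, 63, 61, 35, 34, 30, 27, 25, 20, 15, 14, 12, 11.
Put 88 kg in truck 1; 32 kg remain.
Put 87 kg in truck 2; 33 kg remain.
Put 76 kg in truck 3; 44 kg remain.
Put 76 kg in truck 4; 44 kg remain.
Put 72 kg in truck 5; 48 kg remain.
Put 65 kg in truck 6; 55 kg remain.
Put 63 kg in truck 7; 57 kg remain.
Put 61 kg in truck 8; 59 kg remain.
Put 35 kg in truck 3; 9 kg remain.
Put 34 kg in truck 4; 10 kg remain.
Put 30 kg in truck 1; 2 kg remain.
Put 27 kg in truck 2; 6 kg remain.
Put 25 kg in truck 5; 23 kg remain.
Put 20 kg in truck 5; 3 kg remain.
Put 15 kg in truck 6; 40 kg remain.
Put 14 kg in truck 6; 26 kg remain.
Put 12 kg in truck 6; 14 kg remain.
Put 11 kg in truck 6; 3 kg remain.
8 trucks × 120 kg = 960 kg; used 811 kg; unused 149 kg.

149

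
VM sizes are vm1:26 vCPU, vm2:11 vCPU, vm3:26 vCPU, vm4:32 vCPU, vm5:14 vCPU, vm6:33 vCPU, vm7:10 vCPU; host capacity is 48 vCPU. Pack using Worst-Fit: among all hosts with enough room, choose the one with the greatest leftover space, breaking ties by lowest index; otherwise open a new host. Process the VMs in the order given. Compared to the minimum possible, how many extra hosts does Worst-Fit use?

0

Worst-Fit: [26,11] [26,14] [32,10] [33] → 4 hosts.
Total size 152 vCPU; any packing needs at least ⌈152/48⌉ = 4 hosts.
So 4 is already optimal.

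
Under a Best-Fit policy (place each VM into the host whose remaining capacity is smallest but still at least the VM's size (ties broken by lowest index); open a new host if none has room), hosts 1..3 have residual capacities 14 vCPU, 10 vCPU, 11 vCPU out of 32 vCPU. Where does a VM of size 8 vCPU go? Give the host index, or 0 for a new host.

2

Hosts with room: host 1 (14 vCPU), host 2 (10 vCPU), host 3 (11 vCPU).
Tightest fit is host 2 with 10 vCPU free.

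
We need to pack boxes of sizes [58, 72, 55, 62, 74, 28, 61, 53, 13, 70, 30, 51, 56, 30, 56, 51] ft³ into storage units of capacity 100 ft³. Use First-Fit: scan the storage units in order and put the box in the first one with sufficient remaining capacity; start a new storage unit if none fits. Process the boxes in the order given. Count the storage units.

storage unit 1: place 58 ft³, 42 ft³ left
storage unit 2: place 72 ft³, 28 ft³ left
storage unit 3: place 55 ft³, 45 ft³ left
storage unit 4: place 62 ft³, 38 ft³ left
storage unit 5: place 74 ft³, 26 ft³ left
storage unit 1: place 28 ft³, 14 ft³ left
storage unit 6: place 61 ft³, 39 ft³ left
storage unit 7: place 53 ft³, 47 ft³ left
storage unit 1: place 13 ft³, 1 ft³ left
storage unit 8: place 70 ft³, 30 ft³ left
storage unit 3: place 30 ft³, 15 ft³ left
storage unit 9: place 51 ft³, 49 ft³ left
storage unit 10: place 56 ft³, 44 ft³ left
storage unit 4: place 30 ft³, 8 ft³ left
storage unit 11: place 56 ft³, 44 ft³ left
storage unit 12: place 51 ft³, 49 ft³ left

12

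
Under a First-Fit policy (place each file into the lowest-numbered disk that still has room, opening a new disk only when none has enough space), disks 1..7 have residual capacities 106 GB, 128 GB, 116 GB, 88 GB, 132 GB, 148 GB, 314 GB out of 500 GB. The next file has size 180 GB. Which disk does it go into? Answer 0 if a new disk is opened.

Disks with room: disk 7 (314 GB).
The first with room is disk 7.

7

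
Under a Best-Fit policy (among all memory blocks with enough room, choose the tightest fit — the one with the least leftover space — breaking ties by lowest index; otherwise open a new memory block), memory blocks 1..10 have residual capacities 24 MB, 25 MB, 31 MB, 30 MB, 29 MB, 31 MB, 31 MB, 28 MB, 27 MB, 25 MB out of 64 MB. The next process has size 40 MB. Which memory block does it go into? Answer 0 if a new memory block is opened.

No memory block has ≥ 40 MB free, so a new memory block is opened.

0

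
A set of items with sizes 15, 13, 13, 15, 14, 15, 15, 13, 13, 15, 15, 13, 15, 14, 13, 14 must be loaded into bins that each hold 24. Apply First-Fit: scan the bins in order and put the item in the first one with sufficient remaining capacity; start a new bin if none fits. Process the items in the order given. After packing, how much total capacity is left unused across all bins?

15 → bin 1 (remaining 9)
13 → bin 2 (remaining 11)
13 → bin 3 (remaining 11)
15 → bin 4 (remaining 9)
14 → bin 5 (remaining 10)
15 → bin 6 (remaining 9)
15 → bin 7 (remaining 9)
13 → bin 8 (remaining 11)
13 → bin 9 (remaining 11)
15 → bin 10 (remaining 9)
15 → bin 11 (remaining 9)
13 → bin 12 (remaining 11)
15 → bin 13 (remaining 9)
14 → bin 14 (remaining 10)
13 → bin 15 (remaining 11)
14 → bin 16 (remaining 10)
16 bins × 24 = 384; used 225; unused 159.

159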